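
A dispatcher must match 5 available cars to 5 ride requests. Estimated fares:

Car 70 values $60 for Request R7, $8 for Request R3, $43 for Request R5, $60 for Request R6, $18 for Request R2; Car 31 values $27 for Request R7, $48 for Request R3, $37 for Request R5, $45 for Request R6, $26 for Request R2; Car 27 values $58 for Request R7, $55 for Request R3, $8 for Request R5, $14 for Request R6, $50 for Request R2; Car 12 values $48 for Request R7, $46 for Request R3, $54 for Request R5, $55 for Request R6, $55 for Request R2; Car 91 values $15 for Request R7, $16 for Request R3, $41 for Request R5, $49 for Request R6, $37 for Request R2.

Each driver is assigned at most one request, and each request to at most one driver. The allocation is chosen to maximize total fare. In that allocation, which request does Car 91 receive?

Car 91 receives Request R5.

Optimal: Car 70→Request R6 ($60), Car 31→Request R3 ($48), Car 27→Request R7 ($58), Car 12→Request R2 ($55), Car 91→Request R5 ($41) — total 60+48+58+55+41 = $262.
Max-entry greedy (repeatedly take the single best remaining cell) gives $237, worse by 25.
Next-best assignment: Car 70→Request R7, Car 31→Request R3, Car 27→Request R2, Car 12→Request R5, Car 91→Request R6 = $261.
Checked against all permutations: $262 is optimal.
Car 91's own top request is Request R6 ($49), but forcing Car 91→Request R6 and reassigning the rest optimally gives only $261 — worse by 1.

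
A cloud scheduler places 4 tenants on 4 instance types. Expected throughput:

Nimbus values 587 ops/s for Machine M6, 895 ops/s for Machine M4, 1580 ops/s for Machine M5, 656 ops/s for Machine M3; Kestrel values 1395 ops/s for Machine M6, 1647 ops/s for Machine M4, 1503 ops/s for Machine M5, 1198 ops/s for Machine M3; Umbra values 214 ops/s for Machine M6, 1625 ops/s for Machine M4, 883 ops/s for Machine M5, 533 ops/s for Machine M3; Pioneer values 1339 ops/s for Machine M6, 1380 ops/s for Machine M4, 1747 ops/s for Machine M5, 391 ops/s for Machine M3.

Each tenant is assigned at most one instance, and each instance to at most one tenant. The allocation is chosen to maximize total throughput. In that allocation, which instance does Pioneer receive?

Treat this as an assignment problem: match each tenant to one instance.
Optimal: Nimbus→Machine M5 (1580 ops/s), Kestrel→Machine M3 (1198 ops/s), Umbra→Machine M4 (1625 ops/s), Pioneer→Machine M6 (1339 ops/s) — total 1580+1198+1625+1339 = 5742 ops/s.
Column-greedy (each instance in turn goes to its best remaining tenant) gives 5423 ops/s, worse by 319.
Pioneer's own top instance is Machine M5 (1747 ops/s), but forcing Pioneer→Machine M5 and reassigning the rest optimally gives only 5423 ops/s — worse by 319.

Pioneer receives Machine M6.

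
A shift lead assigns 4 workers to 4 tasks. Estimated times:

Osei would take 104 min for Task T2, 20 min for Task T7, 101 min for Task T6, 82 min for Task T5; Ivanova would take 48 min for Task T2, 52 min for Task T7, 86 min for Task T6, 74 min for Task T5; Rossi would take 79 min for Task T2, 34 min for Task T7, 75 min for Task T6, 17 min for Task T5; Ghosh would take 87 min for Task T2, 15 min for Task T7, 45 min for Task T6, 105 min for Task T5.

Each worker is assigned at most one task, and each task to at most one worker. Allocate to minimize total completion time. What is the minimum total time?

Treat this as an assignment problem: match each worker to one task.
Optimal: Osei→Task T7 (20 min), Ivanova→Task T2 (48 min), Rossi→Task T5 (17 min), Ghosh→Task T6 (45 min) — total 20+48+17+45 = 130 min.
Column-greedy (each task in turn goes to its cheapest remaining worker) gives 220 min, worse by 90.

Minimum total: 130 min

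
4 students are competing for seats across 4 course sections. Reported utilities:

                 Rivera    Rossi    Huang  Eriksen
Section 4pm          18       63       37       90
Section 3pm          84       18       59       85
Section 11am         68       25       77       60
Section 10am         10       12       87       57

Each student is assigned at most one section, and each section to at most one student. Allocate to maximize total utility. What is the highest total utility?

Optimal: Rivera→Section 11am (68 points), Rossi→Section 4pm (63 points), Huang→Section 10am (87 points), Eriksen→Section 3pm (85 points) — total 68+63+87+85 = 303 points.
Column-greedy (each section in turn goes to its best remaining student) gives 263 points, worse by 40.
No other one-to-one assignment exceeds 303 points.

Maximum total: 303 points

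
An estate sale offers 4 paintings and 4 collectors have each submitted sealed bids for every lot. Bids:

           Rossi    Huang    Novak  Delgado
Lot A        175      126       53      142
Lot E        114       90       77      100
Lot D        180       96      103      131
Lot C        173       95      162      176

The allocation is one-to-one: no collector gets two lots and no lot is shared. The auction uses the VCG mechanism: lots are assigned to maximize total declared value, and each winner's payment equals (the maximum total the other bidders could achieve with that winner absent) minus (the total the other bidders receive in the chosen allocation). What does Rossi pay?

Efficient allocation: Rossi→Lot D ($180), Huang→Lot E ($90), Novak→Lot C ($162), Delgado→Lot A ($142); total welfare W = $574.
Rossi receives Lot D at value $180, so the others get W − 180 = $394.
Without Rossi: best allocation of the remaining 3 bidders over all 4 lots is Huang→Lot A ($126), Novak→Lot C ($162), Delgado→Lot D ($131), total $419.
VCG payment = (others' best without Rossi) − (others' welfare with Rossi) = 419 − 394 = $25.

Rossi pays $25.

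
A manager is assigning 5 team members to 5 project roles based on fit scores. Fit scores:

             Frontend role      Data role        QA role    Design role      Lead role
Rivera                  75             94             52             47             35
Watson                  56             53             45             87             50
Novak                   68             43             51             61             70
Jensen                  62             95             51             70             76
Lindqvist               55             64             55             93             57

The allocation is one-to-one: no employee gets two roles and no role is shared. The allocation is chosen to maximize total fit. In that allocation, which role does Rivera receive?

Rivera receives Frontend role.

This is the linear assignment problem.
Optimal: Rivera→Frontend role (75 pts), Watson→Design role (87 pts), Novak→Lead role (70 pts), Jensen→Data role (95 pts), Lindqvist→QA role (55 pts) — total 75+87+70+95+55 = 382 pts.
Row-greedy (each employee in turn takes its best remaining role) gives 368 pts, worse by 14.
Next-best assignment: Rivera→Data role, Watson→Design role, Novak→Frontend role, Jensen→Lead role, Lindqvist→QA role = 380 pts.
No other one-to-one assignment exceeds 382 pts.
Rivera's own top role is Data role (94 pts), but forcing Rivera→Data role and reassigning the rest optimally gives only 380 pts — worse by 2.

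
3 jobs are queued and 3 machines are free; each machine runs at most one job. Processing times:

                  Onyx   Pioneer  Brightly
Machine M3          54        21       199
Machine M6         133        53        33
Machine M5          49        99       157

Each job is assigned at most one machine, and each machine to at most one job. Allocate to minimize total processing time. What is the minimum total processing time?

Treat this as an assignment problem: match each job to one machine.
Optimal: Onyx→Machine M5 (49 min), Pioneer→Machine M3 (21 min), Brightly→Machine M6 (33 min) — total 49+21+33 = 103 min.
Next-best assignment: Onyx→Machine M3, Pioneer→Machine M5, Brightly→Machine M6 = 186 min.

Min total: 103 min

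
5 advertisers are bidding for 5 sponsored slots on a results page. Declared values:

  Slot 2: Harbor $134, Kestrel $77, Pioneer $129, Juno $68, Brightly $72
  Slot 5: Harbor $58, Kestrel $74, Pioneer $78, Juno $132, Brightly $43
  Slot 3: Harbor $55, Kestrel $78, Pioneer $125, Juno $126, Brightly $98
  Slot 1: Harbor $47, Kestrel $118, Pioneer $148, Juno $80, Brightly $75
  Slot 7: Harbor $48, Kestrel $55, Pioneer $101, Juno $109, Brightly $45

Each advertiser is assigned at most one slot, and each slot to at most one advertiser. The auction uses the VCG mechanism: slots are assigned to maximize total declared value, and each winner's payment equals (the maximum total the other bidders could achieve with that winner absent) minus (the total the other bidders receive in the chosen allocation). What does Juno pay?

Efficient allocation: Harbor→Slot 2 ($134), Kestrel→Slot 1 ($118), Pioneer→Slot 7 ($101), Juno→Slot 5 ($132), Brightly→Slot 3 ($98); total welfare W = $583.
Juno receives Slot 5 at value $132, so the others get W − 132 = $451.
Without Juno: best allocation of the remaining 4 bidders over all 5 slots is Harbor→Slot 2 ($134), Kestrel→Slot 5 ($74), Pioneer→Slot 1 ($148), Brightly→Slot 3 ($98), total $454.
VCG payment = (others' best without Juno) − (others' welfare with Juno) = 454 − 451 = $3.

Juno pays $3.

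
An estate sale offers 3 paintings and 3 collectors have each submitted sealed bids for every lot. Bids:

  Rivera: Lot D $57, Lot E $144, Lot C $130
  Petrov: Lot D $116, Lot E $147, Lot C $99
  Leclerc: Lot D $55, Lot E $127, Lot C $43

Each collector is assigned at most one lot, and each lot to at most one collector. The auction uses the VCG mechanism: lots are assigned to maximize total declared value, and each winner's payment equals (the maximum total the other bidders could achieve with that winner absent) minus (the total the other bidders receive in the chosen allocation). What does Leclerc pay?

Efficient allocation: Rivera→Lot C ($130), Petrov→Lot D ($116), Leclerc→Lot E ($127); total welfare W = $373.
Leclerc receives Lot E at value $127, so the others get W − 127 = $246.
Without Leclerc: best allocation of the remaining 2 bidders over all 3 lots is Rivera→Lot C ($130), Petrov→Lot E ($147), total $277.
VCG payment = (others' best without Leclerc) − (others' welfare with Leclerc) = 277 − 246 = $31.

Leclerc pays $31.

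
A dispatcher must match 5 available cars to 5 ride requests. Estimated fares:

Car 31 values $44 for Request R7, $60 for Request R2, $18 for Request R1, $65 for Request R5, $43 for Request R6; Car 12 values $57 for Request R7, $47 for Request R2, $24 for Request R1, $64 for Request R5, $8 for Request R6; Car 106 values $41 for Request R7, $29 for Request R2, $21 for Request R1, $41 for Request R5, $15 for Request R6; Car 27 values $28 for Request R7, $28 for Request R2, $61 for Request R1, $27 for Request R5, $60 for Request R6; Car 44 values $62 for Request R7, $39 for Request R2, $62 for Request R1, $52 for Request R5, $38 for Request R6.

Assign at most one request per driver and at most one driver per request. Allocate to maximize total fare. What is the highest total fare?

Max total: $287

Optimal: Car 31→Request R2 ($60), Car 12→Request R5 ($64), Car 106→Request R7 ($41), Car 27→Request R6 ($60), Car 44→Request R1 ($62) — total 60+64+41+60+62 = $287.
Next-best assignment: Car 31→Request R2, Car 12→Request R7, Car 106→Request R5, Car 27→Request R6, Car 44→Request R1 = $280.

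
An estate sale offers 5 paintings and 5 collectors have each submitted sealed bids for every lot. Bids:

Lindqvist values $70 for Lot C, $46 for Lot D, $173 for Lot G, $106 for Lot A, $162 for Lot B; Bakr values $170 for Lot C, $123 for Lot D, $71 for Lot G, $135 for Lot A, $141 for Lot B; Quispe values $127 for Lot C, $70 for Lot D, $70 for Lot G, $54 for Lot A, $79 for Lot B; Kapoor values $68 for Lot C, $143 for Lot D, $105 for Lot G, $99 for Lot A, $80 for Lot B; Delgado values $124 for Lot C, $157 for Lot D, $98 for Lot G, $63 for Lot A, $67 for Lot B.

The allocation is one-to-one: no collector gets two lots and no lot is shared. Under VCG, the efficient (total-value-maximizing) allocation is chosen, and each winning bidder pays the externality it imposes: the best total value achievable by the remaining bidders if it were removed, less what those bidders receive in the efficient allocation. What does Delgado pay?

Delgado pays $44.

Efficient allocation: Lindqvist→Lot G ($173), Bakr→Lot B ($141), Quispe→Lot C ($127), Kapoor→Lot A ($99), Delgado→Lot D ($157); total welfare W = $697.
Delgado receives Lot D at value $157, so the others get W − 157 = $540.
Without Delgado: best allocation of the remaining 4 bidders over all 5 lots is Lindqvist→Lot G ($173), Bakr→Lot B ($141), Quispe→Lot C ($127), Kapoor→Lot D ($143), total $584.
VCG payment = (others' best without Delgado) − (others' welfare with Delgado) = 584 − 540 = $44.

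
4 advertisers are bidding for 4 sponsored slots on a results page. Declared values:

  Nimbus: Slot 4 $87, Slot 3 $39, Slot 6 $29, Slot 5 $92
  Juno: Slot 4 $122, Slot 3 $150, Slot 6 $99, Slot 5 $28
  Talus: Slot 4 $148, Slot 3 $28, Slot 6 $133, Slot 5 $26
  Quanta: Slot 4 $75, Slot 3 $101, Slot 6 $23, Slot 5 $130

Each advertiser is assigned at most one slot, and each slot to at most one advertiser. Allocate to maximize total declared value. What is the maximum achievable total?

Maximum total: $500

Treat this as an assignment problem: match each advertiser to one slot.
Optimal: Nimbus→Slot 4 ($87), Juno→Slot 3 ($150), Talus→Slot 6 ($133), Quanta→Slot 5 ($130) — total 87+150+133+130 = $500.
Column-greedy (each slot in turn goes to its best remaining advertiser) gives $457, worse by 43.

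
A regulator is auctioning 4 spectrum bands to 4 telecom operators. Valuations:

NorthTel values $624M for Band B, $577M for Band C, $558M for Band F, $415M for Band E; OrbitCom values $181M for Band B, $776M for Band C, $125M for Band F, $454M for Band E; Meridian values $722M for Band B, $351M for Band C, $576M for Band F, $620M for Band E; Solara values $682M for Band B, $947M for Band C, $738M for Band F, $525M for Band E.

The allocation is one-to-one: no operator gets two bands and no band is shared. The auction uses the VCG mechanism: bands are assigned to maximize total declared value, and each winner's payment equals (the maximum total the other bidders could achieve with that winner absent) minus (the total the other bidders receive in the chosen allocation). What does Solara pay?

Efficient allocation: NorthTel→Band B ($624M), OrbitCom→Band C ($776M), Meridian→Band E ($620M), Solara→Band F ($738M); total welfare W = $2758M.
Solara receives Band F at value $738M, so the others get W − 738 = $2020M.
Without Solara: best allocation of the remaining 3 bidders over all 4 bands is NorthTel→Band F ($558M), OrbitCom→Band C ($776M), Meridian→Band B ($722M), total $2056M.
VCG payment = (others' best without Solara) − (others' welfare with Solara) = 2056 − 2020 = $36M.

Solara pays $36M.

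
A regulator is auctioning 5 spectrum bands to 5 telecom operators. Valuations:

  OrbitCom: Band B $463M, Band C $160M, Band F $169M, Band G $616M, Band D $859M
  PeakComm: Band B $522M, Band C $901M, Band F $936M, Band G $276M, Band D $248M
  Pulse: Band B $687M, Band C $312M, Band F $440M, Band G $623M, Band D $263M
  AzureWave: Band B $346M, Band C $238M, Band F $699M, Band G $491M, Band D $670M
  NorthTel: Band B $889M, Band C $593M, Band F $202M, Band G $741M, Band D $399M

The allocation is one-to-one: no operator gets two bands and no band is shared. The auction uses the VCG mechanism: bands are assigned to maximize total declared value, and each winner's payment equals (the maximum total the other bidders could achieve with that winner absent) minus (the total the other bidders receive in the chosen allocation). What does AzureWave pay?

AzureWave pays $35M.

Efficient allocation: OrbitCom→Band D ($859M), PeakComm→Band C ($901M), Pulse→Band G ($623M), AzureWave→Band F ($699M), NorthTel→Band B ($889M); total welfare W = $3971M.
AzureWave receives Band F at value $699M, so the others get W − 699 = $3272M.
Without AzureWave: best allocation of the remaining 4 bidders over all 5 bands is OrbitCom→Band D ($859M), PeakComm→Band F ($936M), Pulse→Band G ($623M), NorthTel→Band B ($889M), total $3307M.
VCG payment = (others' best without AzureWave) − (others' welfare with AzureWave) = 3307 − 3272 = $35M.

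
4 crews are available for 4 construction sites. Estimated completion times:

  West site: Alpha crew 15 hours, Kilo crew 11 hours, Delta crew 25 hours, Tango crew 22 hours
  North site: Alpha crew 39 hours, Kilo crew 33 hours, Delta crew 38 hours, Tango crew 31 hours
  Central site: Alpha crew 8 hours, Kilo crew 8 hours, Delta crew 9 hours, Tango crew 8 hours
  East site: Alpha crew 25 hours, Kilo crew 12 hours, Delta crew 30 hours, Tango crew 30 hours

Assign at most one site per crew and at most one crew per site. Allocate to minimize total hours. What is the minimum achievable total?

Minimum total: 67 hours

Optimal: Alpha crew→West site (15 hours), Kilo crew→East site (12 hours), Delta crew→Central site (9 hours), Tango crew→North site (31 hours) — total 15+12+9+31 = 67 hours.
Min-entry greedy (repeatedly take the single cheapest remaining cell) gives 80 hours, worse by 13.
Swapping Tango crew↔Alpha crew (Tango crew→West site 22 hours, Alpha crew→North site 39 hours) adds 15.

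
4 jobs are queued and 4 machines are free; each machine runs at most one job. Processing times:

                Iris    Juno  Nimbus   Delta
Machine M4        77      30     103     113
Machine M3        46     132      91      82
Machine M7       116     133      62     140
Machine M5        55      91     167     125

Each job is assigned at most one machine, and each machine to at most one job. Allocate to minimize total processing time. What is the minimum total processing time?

Minimum total: 229 min

Optimal: Iris→Machine M5 (55 min), Juno→Machine M4 (30 min), Nimbus→Machine M7 (62 min), Delta→Machine M3 (82 min) — total 55+30+62+82 = 229 min.
Column-greedy (each machine in turn goes to its cheapest remaining job) gives 263 min, worse by 34.
Next-best assignment: Iris→Machine M3, Juno→Machine M4, Nimbus→Machine M7, Delta→Machine M5 = 263 min.
Swapping Juno↔Nimbus (Juno→Machine M7 133 min, Nimbus→Machine M4 103 min) adds 144.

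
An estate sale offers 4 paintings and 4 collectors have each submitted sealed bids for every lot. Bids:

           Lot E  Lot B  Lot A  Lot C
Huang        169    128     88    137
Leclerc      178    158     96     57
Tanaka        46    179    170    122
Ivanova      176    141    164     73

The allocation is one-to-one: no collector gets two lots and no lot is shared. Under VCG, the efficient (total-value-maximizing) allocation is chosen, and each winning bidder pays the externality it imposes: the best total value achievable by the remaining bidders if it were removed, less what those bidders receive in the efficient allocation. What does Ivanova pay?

Ivanova pays $3.

Efficient allocation: Huang→Lot C ($137), Leclerc→Lot E ($178), Tanaka→Lot B ($179), Ivanova→Lot A ($164); total welfare W = $658.
Ivanova receives Lot A at value $164, so the others get W − 164 = $494.
Without Ivanova: best allocation of the remaining 3 bidders over all 4 lots is Huang→Lot E ($169), Leclerc→Lot B ($158), Tanaka→Lot A ($170), total $497.
VCG payment = (others' best without Ivanova) − (others' welfare with Ivanova) = 497 − 494 = $3.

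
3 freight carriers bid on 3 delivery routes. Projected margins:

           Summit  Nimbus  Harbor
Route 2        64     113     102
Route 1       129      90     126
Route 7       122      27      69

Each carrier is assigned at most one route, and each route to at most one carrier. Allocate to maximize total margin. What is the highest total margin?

Max total: $361k

This is the linear assignment problem.
Optimal: Summit→Route 7 ($122k), Nimbus→Route 2 ($113k), Harbor→Route 1 ($126k) — total 122+113+126 = $361k.
Row-greedy (each carrier in turn takes its best remaining route) gives $311k, worse by 50.
Swapping Summit↔Harbor (Summit→Route 1 $129k, Harbor→Route 7 $69k) loses 50.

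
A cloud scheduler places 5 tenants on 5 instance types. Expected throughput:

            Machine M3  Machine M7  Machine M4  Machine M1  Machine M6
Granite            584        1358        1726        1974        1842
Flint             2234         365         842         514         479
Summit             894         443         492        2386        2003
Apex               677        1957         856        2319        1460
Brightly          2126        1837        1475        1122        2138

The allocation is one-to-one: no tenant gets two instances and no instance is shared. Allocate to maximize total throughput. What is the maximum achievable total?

Treat this as an assignment problem: match each tenant to one instance.
Optimal: Granite→Machine M4 (1726 ops/s), Flint→Machine M3 (2234 ops/s), Summit→Machine M1 (2386 ops/s), Apex→Machine M7 (1957 ops/s), Brightly→Machine M6 (2138 ops/s) — total 1726+2234+2386+1957+2138 = 10441 ops/s.
Row-greedy (each tenant in turn takes its best remaining instance) gives 9643 ops/s, worse by 798.
Next-best assignment: Granite→Machine M4, Flint→Machine M3, Summit→Machine M6, Apex→Machine M1, Brightly→Machine M7 = 10119 ops/s.
Swapping Brightly↔Apex (Brightly→Machine M7 1837 ops/s, Apex→Machine M6 1460 ops/s) loses 798.

Max total: 10441 ops/s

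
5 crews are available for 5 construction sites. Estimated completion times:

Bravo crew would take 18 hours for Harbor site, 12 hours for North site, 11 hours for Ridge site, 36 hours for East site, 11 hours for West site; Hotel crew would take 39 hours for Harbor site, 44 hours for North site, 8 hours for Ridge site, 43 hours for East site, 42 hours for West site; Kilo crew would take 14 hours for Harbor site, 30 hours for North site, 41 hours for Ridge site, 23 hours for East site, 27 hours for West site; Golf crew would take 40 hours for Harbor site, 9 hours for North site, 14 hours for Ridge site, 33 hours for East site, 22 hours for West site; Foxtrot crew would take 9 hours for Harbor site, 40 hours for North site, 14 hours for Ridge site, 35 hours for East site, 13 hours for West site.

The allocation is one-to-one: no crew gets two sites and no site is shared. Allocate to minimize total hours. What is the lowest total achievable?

Min total: 60 hours

Optimal: Bravo crew→West site (11 hours), Hotel crew→Ridge site (8 hours), Kilo crew→East site (23 hours), Golf crew→North site (9 hours), Foxtrot crew→Harbor site (9 hours) — total 11+8+23+9+9 = 60 hours.
Row-greedy (each crew in turn takes its cheapest remaining site) gives 95 hours, worse by 35.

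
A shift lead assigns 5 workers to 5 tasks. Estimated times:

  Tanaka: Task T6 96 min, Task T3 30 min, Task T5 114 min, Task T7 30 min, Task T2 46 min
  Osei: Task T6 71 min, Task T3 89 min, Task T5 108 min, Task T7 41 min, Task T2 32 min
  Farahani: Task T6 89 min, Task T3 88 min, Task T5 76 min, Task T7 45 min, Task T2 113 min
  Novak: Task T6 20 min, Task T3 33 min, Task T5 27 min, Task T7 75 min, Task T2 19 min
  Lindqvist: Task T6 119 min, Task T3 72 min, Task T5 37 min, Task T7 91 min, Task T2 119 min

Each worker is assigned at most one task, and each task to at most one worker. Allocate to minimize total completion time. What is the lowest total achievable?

Minimum total: 164 min

Optimal: Tanaka→Task T3 (30 min), Osei→Task T2 (32 min), Farahani→Task T7 (45 min), Novak→Task T6 (20 min), Lindqvist→Task T5 (37 min) — total 30+32+45+20+37 = 164 min.
Column-greedy (each task in turn goes to its cheapest remaining worker) gives 241 min, worse by 77.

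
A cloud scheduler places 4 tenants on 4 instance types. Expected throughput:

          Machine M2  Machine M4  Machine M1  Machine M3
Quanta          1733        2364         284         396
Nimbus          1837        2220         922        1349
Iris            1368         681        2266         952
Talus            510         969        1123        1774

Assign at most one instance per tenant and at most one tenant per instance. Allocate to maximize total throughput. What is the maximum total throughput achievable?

Max total: 8241 ops/s

Optimal: Quanta→Machine M4 (2364 ops/s), Nimbus→Machine M2 (1837 ops/s), Iris→Machine M1 (2266 ops/s), Talus→Machine M3 (1774 ops/s) — total 2364+1837+2266+1774 = 8241 ops/s.
Checked against all permutations: 8241 ops/s is optimal.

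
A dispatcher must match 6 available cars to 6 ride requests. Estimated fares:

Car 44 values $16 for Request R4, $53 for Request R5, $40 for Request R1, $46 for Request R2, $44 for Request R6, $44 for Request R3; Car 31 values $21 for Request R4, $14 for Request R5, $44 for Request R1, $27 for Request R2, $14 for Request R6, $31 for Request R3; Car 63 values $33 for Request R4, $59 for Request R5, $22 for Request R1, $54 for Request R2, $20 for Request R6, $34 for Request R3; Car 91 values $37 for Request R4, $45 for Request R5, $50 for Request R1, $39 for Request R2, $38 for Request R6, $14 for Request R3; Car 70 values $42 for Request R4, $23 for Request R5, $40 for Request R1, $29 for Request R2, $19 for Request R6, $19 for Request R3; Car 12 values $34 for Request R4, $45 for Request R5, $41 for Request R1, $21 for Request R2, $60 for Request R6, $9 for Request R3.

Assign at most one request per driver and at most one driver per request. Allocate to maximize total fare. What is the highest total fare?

Max total: $290

Treat this as an assignment problem: match each driver to one request.
Optimal: Car 44→Request R5 ($53), Car 31→Request R3 ($31), Car 63→Request R2 ($54), Car 91→Request R1 ($50), Car 70→Request R4 ($42), Car 12→Request R6 ($60) — total 53+31+54+50+42+60 = $290.
Max-entry greedy (repeatedly take the single best remaining cell) gives $288, worse by 2.
Next-best assignment: Car 44→Request R3, Car 31→Request R1, Car 63→Request R2, Car 91→Request R5, Car 70→Request R4, Car 12→Request R6 = $289.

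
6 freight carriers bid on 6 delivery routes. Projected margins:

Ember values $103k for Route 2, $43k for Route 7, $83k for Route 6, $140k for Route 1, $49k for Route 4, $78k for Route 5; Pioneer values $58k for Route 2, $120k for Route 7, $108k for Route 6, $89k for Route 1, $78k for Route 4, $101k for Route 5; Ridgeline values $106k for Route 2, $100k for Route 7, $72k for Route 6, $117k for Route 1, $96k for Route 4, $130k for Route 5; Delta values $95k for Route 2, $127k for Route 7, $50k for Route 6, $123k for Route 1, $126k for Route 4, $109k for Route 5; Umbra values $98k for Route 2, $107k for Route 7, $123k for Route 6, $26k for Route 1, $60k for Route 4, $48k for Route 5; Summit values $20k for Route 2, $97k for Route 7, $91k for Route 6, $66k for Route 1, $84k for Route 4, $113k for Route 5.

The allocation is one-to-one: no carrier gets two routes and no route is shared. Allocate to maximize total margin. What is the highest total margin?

Maximum total: $728k

Optimal: Ember→Route 1 ($140k), Pioneer→Route 7 ($120k), Ridgeline→Route 2 ($106k), Delta→Route 4 ($126k), Umbra→Route 6 ($123k), Summit→Route 5 ($113k) — total 140+120+106+126+123+113 = $728k.
Column-greedy (each route in turn goes to its best remaining carrier) gives $681k, worse by 47.
Next-best assignment: Ember→Route 1, Pioneer→Route 7, Ridgeline→Route 5, Delta→Route 4, Umbra→Route 2, Summit→Route 6 = $705k.
Swapping Pioneer↔Summit (Pioneer→Route 5 $101k, Summit→Route 7 $97k) loses 35.
Checked against all permutations: $728k is optimal.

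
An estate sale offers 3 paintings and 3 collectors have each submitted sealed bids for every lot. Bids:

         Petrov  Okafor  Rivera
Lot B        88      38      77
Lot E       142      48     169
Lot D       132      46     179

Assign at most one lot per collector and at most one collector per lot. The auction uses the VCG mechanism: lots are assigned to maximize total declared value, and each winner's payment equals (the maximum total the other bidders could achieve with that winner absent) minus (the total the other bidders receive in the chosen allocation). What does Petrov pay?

Petrov pays $10.

Efficient allocation: Petrov→Lot E ($142), Okafor→Lot B ($38), Rivera→Lot D ($179); total welfare W = $359.
Petrov receives Lot E at value $142, so the others get W − 142 = $217.
Without Petrov: best allocation of the remaining 2 bidders over all 3 lots is Okafor→Lot E ($48), Rivera→Lot D ($179), total $227.
VCG payment = (others' best without Petrov) − (others' welfare with Petrov) = 227 − 217 = $10.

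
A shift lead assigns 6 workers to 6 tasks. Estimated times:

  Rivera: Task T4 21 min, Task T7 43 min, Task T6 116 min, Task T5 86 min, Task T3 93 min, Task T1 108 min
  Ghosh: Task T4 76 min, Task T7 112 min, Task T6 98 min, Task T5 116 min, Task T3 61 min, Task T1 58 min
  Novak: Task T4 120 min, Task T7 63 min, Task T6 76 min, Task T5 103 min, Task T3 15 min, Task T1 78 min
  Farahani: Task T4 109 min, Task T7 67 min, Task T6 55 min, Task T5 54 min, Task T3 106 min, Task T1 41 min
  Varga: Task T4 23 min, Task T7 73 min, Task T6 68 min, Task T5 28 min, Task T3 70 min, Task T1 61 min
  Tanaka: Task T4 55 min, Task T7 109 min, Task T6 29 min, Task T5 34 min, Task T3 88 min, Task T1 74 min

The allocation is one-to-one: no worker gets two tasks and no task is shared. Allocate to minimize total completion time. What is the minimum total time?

Min total: 218 min

Treat this as an assignment problem: match each worker to one task.
Optimal: Rivera→Task T4 (21 min), Ghosh→Task T1 (58 min), Novak→Task T3 (15 min), Farahani→Task T7 (67 min), Varga→Task T5 (28 min), Tanaka→Task T6 (29 min) — total 21+58+15+67+28+29 = 218 min.
Column-greedy (each task in turn goes to its cheapest remaining worker) gives 243 min, worse by 25.
Checked against all permutations: 218 min is optimal.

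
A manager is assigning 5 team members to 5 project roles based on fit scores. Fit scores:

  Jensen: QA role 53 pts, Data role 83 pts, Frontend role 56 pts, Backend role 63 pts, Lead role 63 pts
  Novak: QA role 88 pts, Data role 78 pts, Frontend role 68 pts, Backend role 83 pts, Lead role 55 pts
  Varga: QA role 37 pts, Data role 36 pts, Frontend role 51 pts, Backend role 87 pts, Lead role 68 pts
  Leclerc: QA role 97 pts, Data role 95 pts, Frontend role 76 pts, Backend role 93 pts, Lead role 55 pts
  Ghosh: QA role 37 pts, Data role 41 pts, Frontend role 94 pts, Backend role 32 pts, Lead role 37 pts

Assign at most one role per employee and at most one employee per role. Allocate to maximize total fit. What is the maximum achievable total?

Max total: 427 pts

Treat this as an assignment problem: match each employee to one role.
Optimal: Jensen→Lead role (63 pts), Novak→QA role (88 pts), Varga→Backend role (87 pts), Leclerc→Data role (95 pts), Ghosh→Frontend role (94 pts) — total 63+88+87+95+94 = 427 pts.
Max-entry greedy (repeatedly take the single best remaining cell) gives 416 pts, worse by 11.
Next-best assignment: Jensen→Data role, Novak→QA role, Varga→Lead role, Leclerc→Backend role, Ghosh→Frontend role = 426 pts.
Checked against all permutations: 427 pts is optimal.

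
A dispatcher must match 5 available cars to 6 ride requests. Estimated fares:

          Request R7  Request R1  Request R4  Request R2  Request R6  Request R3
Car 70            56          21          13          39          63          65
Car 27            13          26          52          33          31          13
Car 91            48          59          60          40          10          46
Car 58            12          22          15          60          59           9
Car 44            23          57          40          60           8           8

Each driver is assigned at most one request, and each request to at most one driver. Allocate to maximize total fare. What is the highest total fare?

Optimal: Car 70→Request R3 ($65), Car 27→Request R4 ($52), Car 91→Request R1 ($59), Car 58→Request R6 ($59), Car 44→Request R2 ($60) — total 65+52+59+59+60 = $295.
Max-entry greedy (repeatedly take the single best remaining cell) gives $273, worse by 22.
Next-best assignment: Car 70→Request R7, Car 27→Request R4, Car 91→Request R1, Car 58→Request R6, Car 44→Request R2 = $286.

Max total: $295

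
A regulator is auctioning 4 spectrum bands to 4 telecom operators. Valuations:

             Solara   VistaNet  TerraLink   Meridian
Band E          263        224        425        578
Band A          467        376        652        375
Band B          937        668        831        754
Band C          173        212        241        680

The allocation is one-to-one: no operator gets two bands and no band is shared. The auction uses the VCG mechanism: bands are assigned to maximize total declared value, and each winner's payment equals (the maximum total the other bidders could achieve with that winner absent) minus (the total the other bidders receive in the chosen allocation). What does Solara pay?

Solara pays $444M.

Efficient allocation: Solara→Band B ($937M), VistaNet→Band E ($224M), TerraLink→Band A ($652M), Meridian→Band C ($680M); total welfare W = $2493M.
Solara receives Band B at value $937M, so the others get W − 937 = $1556M.
Without Solara: best allocation of the remaining 3 bidders over all 4 bands is VistaNet→Band B ($668M), TerraLink→Band A ($652M), Meridian→Band C ($680M), total $2000M.
VCG payment = (others' best without Solara) − (others' welfare with Solara) = 2000 − 1556 = $444M.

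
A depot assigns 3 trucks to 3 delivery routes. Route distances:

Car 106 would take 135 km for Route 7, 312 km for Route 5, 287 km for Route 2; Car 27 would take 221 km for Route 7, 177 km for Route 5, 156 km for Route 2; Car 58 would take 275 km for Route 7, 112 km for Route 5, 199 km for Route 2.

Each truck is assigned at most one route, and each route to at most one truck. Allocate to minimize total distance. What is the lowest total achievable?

Optimal: Car 106→Route 7 (135 km), Car 27→Route 2 (156 km), Car 58→Route 5 (112 km) — total 135+156+112 = 403 km.

Minimum total: 403 km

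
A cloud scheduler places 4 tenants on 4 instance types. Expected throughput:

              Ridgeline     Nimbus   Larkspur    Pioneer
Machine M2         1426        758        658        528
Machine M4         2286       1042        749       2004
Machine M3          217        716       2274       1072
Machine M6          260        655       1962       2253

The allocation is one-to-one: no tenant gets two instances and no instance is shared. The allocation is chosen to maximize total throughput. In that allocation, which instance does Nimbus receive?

Optimal: Ridgeline→Machine M4 (2286 ops/s), Nimbus→Machine M2 (758 ops/s), Larkspur→Machine M3 (2274 ops/s), Pioneer→Machine M6 (2253 ops/s) — total 2286+758+2274+2253 = 7571 ops/s.
Column-greedy (each instance in turn goes to its best remaining tenant) gives 6359 ops/s, worse by 1212.
Nimbus's own top instance is Machine M4 (1042 ops/s), but forcing Nimbus→Machine M4 and reassigning the rest optimally gives only 6995 ops/s — worse by 576.

Nimbus receives Machine M2.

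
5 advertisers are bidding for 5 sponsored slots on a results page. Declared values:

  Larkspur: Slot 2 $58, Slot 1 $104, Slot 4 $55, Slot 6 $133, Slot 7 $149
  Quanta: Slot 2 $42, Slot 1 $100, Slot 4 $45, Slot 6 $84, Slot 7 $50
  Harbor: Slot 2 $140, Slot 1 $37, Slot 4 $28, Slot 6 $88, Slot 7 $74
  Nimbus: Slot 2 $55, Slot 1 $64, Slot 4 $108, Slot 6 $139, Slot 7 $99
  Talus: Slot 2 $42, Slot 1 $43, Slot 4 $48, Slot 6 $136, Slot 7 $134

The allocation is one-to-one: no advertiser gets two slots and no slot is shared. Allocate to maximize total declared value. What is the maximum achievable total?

Optimal: Larkspur→Slot 7 ($149), Quanta→Slot 1 ($100), Harbor→Slot 2 ($140), Nimbus→Slot 4 ($108), Talus→Slot 6 ($136) — total 149+100+140+108+136 = $633.
Column-greedy (each slot in turn goes to its best remaining advertiser) gives $538, worse by 95.
Next-best assignment: Larkspur→Slot 6, Quanta→Slot 1, Harbor→Slot 2, Nimbus→Slot 4, Talus→Slot 7 = $615.
Checked against all permutations: $633 is optimal.

Maximum total: $633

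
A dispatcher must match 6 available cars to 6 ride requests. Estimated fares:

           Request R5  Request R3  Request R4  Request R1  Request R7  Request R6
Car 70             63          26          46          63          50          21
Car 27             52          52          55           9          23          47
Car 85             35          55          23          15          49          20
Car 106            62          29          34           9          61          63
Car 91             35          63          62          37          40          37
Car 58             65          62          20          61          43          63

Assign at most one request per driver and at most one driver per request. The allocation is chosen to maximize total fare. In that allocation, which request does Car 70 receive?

Car 70 receives Request R1.

Optimal: Car 70→Request R1 ($63), Car 27→Request R4 ($55), Car 85→Request R7 ($49), Car 106→Request R6 ($63), Car 91→Request R3 ($63), Car 58→Request R5 ($65) — total 63+55+49+63+63+65 = $358.
Column-greedy (each request in turn goes to its best remaining driver) gives $327, worse by 31.
Next-best assignment: Car 70→Request R1, Car 27→Request R5, Car 85→Request R3, Car 106→Request R7, Car 91→Request R4, Car 58→Request R6 = $356.
No other one-to-one assignment exceeds $358.
Car 70's own top request is Request R5 ($63), but forcing Car 70→Request R5 and reassigning the rest optimally gives only $354 — worse by 4.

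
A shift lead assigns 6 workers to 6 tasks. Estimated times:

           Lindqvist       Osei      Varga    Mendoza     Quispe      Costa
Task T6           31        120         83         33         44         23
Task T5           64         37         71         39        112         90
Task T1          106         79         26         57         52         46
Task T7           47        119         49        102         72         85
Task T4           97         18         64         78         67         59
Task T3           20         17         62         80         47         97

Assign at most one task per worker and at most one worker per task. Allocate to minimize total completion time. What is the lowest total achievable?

Min total: 198 min

Optimal: Lindqvist→Task T3 (20 min), Osei→Task T4 (18 min), Varga→Task T1 (26 min), Mendoza→Task T5 (39 min), Quispe→Task T7 (72 min), Costa→Task T6 (23 min) — total 20+18+26+39+72+23 = 198 min.
Next-best assignment: Lindqvist→Task T7, Osei→Task T4, Varga→Task T1, Mendoza→Task T5, Quispe→Task T3, Costa→Task T6 = 200 min.
Swapping Mendoza↔Osei (Mendoza→Task T4 78 min, Osei→Task T5 37 min) adds 58.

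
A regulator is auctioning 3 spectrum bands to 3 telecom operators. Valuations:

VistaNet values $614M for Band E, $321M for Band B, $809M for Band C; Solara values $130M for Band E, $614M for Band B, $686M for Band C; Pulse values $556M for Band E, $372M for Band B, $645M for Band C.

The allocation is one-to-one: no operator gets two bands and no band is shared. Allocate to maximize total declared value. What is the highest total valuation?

Maximum total: $1979M

Optimal: VistaNet→Band C ($809M), Solara→Band B ($614M), Pulse→Band E ($556M) — total 809+614+556 = $1979M.
Column-greedy (each band in turn goes to its best remaining operator) gives $1873M, worse by 106.
No other one-to-one assignment exceeds $1979M.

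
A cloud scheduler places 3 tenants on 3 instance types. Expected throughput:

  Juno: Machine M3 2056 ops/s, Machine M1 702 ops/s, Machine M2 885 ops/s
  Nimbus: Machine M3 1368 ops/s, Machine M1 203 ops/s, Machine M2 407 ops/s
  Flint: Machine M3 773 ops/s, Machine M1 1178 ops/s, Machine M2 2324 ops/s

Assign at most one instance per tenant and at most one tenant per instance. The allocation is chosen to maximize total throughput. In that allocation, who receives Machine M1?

Optimal: Juno→Machine M3 (2056 ops/s), Nimbus→Machine M1 (203 ops/s), Flint→Machine M2 (2324 ops/s) — total 2056+203+2324 = 4583 ops/s.
Column-greedy (each instance in turn goes to its best remaining tenant) gives 3641 ops/s, worse by 942.
Swapping Nimbus↔Juno (Nimbus→Machine M3 1368 ops/s, Juno→Machine M1 702 ops/s) loses 189.
Nimbus's own top instance is Machine M3 (1368 ops/s), but forcing Nimbus→Machine M3 and reassigning the rest optimally gives only 4394 ops/s — worse by 189.

Nimbus receives Machine M1.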